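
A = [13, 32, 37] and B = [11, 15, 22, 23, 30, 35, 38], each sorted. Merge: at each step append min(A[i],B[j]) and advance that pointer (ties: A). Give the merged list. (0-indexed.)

[11, 13, 15, 22, 23, 30, 32, 35, 37, 38]

[i=0,j=0] A[i]=13>B[j]=11 take 11 → j++
[i=0,j=1] A[i]=13<=B[j]=15 take 13 → i++
[i=1,j=1] A[i]=32>B[j]=15 take 15 → j++
[i=1,j=2] A[i]=32>B[j]=22 take 22 → j++
[i=1,j=3] A[i]=32>B[j]=23 take 23 → j++
[i=1,j=4] A[i]=32>B[j]=30 take 30 → j++
[i=1,j=5] A[i]=32<=B[j]=35 take 32 → i++
[i=2,j=5] A[i]=37>B[j]=35 take 35 → j++
[i=2,j=6] A[i]=37<=B[j]=38 take 37 → i++
[i=3,j=6] A done, take B[j]=38 → j++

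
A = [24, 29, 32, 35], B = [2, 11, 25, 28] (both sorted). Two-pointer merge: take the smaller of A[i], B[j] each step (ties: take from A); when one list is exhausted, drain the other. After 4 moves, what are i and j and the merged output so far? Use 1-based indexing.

i=2, j=4, merged so far=[2, 11, 24, 25]

i=1 j=1: A[i]=24>B[j]=2 take 2, j++
i=1 j=2: A[i]=24>B[j]=11 take 11, j++
i=1 j=3: A[i]=24<=B[j]=25 take 24, i++
i=2 j=3: A[i]=29>B[j]=25 take 25, j++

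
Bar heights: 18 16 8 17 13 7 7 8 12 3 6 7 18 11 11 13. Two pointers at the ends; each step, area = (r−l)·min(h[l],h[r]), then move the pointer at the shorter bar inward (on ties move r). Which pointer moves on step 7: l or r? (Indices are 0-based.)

r

l=0 r=15: min(18,13)*15=195 best=195 *, r--
l=0 r=14: min(18,11)*14=154 best=195, r--
l=0 r=13: min(18,11)*13=143 best=195, r--
l=0 r=12: min(18,18)*12=216 best=216 *, r--
l=0 r=11: min(18,7)*11=77 best=216, r--
l=0 r=10: min(18,6)*10=60 best=216, r--
l=0 r=9: min(18,3)*9=27 best=216, r--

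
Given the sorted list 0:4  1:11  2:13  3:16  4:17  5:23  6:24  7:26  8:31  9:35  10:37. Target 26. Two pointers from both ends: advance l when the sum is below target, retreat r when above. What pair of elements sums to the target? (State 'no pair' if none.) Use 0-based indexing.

no pair

[0,10] 4+37=41 >26 → r--
[0,9] 4+35=39 >26 → r--
[0,8] 4+31=35 >26 → r--
[0,7] 4+26=30 >26 → r--
[0,6] 4+24=28 >26 → r--
[0,5] 4+23=27 >26 → r--
[0,4] 4+17=21 <26 → l++
[1,4] 11+17=28 >26 → r--
[1,3] 11+16=27 >26 → r--
[1,2] 11+13=24 <26 → l++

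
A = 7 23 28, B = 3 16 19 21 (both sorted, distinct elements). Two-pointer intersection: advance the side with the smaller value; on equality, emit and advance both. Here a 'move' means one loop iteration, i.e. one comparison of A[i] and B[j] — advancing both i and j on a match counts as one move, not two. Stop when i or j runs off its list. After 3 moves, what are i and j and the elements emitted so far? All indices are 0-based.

i=0 j=0: 7>3, j++
i=0 j=1: 7<16, i++
i=1 j=1: 23>16, j++

i=1, j=2, emitted=[]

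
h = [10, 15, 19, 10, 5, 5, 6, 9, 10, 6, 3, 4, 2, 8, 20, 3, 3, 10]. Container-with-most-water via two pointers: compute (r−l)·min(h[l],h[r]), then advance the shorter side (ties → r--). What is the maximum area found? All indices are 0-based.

max area = 228

l=0 r=17: min(10,10)*17=170 best=170 *, r--
l=0 r=16: min(10,3)*16=48 best=170, r--
l=0 r=15: min(10,3)*15=45 best=170, r--
l=0 r=14: min(10,20)*14=140 best=170, l++
l=1 r=14: min(15,20)*13=195 best=195 *, l++
l=2 r=14: min(19,20)*12=228 best=228 *, l++
l=3 r=14: min(10,20)*11=110 best=228, l++
l=4 r=14: min(5,20)*10=50 best=228, l++
l=5 r=14: min(5,20)*9=45 best=228, l++
l=6 r=14: min(6,20)*8=48 best=228, l++
l=7 r=14: min(9,20)*7=63 best=228, l++
l=8 r=14: min(10,20)*6=60 best=228, l++
l=9 r=14: min(6,20)*5=30 best=228, l++
l=10 r=14: min(3,20)*4=12 best=228, l++
l=11 r=14: min(4,20)*3=12 best=228, l++
l=12 r=14: min(2,20)*2=4 best=228, l++
l=13 r=14: min(8,20)*1=8 best=228, l++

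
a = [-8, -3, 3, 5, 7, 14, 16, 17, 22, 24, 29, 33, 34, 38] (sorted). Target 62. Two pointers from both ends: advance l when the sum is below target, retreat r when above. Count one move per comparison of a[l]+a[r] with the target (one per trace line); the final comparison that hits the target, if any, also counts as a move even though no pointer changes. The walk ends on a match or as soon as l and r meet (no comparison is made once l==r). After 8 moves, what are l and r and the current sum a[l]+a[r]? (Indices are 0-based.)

l=8, r=13, sum=60

[0,13] -8+38=30 <62 → l++
[1,13] -3+38=35 <62 → l++
[2,13] 3+38=41 <62 → l++
[3,13] 5+38=43 <62 → l++
[4,13] 7+38=45 <62 → l++
[5,13] 14+38=52 <62 → l++
[6,13] 16+38=54 <62 → l++
[7,13] 17+38=55 <62 → l++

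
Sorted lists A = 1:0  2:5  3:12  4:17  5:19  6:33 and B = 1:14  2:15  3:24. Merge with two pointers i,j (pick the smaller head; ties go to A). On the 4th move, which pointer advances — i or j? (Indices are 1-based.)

j

[i=1,j=1] A[i]=0<=B[j]=14 take 0 → i++
[i=2,j=1] A[i]=5<=B[j]=14 take 5 → i++
[i=3,j=1] A[i]=12<=B[j]=14 take 12 → i++
[i=4,j=1] A[i]=17>B[j]=14 take 14 → j++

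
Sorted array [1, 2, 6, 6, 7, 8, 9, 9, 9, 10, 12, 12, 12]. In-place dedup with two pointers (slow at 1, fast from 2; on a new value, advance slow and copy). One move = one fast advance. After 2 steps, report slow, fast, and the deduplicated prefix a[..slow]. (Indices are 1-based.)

slow=3, fast=4, prefix=[1, 2, 6]

slow=1 fast=2: a[fast]=2≠a[slow]=1 write a[2]=2, slow++,fast++
slow=2 fast=3: a[fast]=6≠a[slow]=2 write a[3]=6, slow++,fast++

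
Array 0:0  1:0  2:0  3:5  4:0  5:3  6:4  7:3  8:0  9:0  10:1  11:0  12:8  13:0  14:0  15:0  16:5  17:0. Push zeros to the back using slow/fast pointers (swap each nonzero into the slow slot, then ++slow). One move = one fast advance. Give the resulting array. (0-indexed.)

[5, 3, 4, 3, 1, 8, 5, 0, 0, 0, 0, 0, 0, 0, 0, 0, 0, 0]

slow=0 fast=0: a[fast]=0, fast++
slow=0 fast=1: a[fast]=0, fast++
slow=0 fast=2: a[fast]=0, fast++
slow=0 fast=3: a[fast]=5≠0 swap→a[0]=5, slow++,fast++
slow=1 fast=4: a[fast]=0, fast++
slow=1 fast=5: a[fast]=3≠0 swap→a[1]=3, slow++,fast++
slow=2 fast=6: a[fast]=4≠0 swap→a[2]=4, slow++,fast++
slow=3 fast=7: a[fast]=3≠0 swap→a[3]=3, slow++,fast++
slow=4 fast=8: a[fast]=0, fast++
slow=4 fast=9: a[fast]=0, fast++
slow=4 fast=10: a[fast]=1≠0 swap→a[4]=1, slow++,fast++
slow=5 fast=11: a[fast]=0, fast++
slow=5 fast=12: a[fast]=8≠0 swap→a[5]=8, slow++,fast++
slow=6 fast=13: a[fast]=0, fast++
slow=6 fast=14: a[fast]=0, fast++
slow=6 fast=15: a[fast]=0, fast++
slow=6 fast=16: a[fast]=5≠0 swap→a[6]=5, slow++,fast++
slow=7 fast=17: a[fast]=0, fast++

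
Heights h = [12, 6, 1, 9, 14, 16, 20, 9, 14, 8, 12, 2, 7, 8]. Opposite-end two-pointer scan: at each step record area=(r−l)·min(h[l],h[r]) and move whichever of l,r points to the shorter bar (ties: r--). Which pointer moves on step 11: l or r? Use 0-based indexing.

l=0 r=13: min(12,8)*13=104 best=104 *, r--
l=0 r=12: min(12,7)*12=84 best=104, r--
l=0 r=11: min(12,2)*11=22 best=104, r--
l=0 r=10: min(12,12)*10=120 best=120 *, r--
l=0 r=9: min(12,8)*9=72 best=120, r--
l=0 r=8: min(12,14)*8=96 best=120, l++
l=1 r=8: min(6,14)*7=42 best=120, l++
l=2 r=8: min(1,14)*6=6 best=120, l++
l=3 r=8: min(9,14)*5=45 best=120, l++
l=4 r=8: min(14,14)*4=56 best=120, r--
l=4 r=7: min(14,9)*3=27 best=120, r--

r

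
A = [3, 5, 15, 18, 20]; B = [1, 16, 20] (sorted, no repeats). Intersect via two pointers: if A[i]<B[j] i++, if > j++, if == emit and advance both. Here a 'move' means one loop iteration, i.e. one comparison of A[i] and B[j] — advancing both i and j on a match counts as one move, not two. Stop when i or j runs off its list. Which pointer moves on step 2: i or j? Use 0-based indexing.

[i=0,j=0] 3>1 → j++
[i=0,j=1] 3<16 → i++

i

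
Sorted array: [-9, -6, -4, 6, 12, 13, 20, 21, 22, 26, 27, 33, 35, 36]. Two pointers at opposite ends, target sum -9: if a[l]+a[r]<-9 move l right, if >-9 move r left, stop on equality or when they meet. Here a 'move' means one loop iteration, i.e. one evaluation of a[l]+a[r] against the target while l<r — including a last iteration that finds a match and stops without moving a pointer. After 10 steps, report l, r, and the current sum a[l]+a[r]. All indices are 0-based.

[0,13] -9+36=27 >-9 → r--
[0,12] -9+35=26 >-9 → r--
[0,11] -9+33=24 >-9 → r--
[0,10] -9+27=18 >-9 → r--
[0,9] -9+26=17 >-9 → r--
[0,8] -9+22=13 >-9 → r--
[0,7] -9+21=12 >-9 → r--
[0,6] -9+20=11 >-9 → r--
[0,5] -9+13=4 >-9 → r--
[0,4] -9+12=3 >-9 → r--

l=0, r=3, sum=-3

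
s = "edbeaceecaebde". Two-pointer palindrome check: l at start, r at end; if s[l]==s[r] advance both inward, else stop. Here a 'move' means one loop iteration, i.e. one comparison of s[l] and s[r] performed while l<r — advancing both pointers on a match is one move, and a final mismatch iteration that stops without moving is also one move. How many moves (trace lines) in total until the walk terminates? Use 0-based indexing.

7 moves

l=0 r=13: 'e'=='e', l++,r--
l=1 r=12: 'd'=='d', l++,r--
l=2 r=11: 'b'=='b', l++,r--
l=3 r=10: 'e'=='e', l++,r--
l=4 r=9: 'a'=='a', l++,r--
l=5 r=8: 'c'=='c', l++,r--
l=6 r=7: 'e'=='e', l++,r--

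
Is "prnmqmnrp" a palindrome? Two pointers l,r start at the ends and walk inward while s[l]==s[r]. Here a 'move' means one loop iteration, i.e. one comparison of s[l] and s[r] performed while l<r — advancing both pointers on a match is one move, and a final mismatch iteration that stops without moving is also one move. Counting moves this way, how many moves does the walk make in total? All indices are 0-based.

4 moves

l=0 r=8: 'p'=='p', l++,r--
l=1 r=7: 'r'=='r', l++,r--
l=2 r=6: 'n'=='n', l++,r--
l=3 r=5: 'm'=='m', l++,r--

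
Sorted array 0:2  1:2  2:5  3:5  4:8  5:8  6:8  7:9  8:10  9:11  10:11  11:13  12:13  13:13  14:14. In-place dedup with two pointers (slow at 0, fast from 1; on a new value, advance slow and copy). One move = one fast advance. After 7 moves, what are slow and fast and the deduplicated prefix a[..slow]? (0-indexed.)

(s=0,f=1) a[fast]=2=a[slow] dup → fast++
(s=0,f=2) a[fast]=5≠a[slow]=2 write a[1]=5 → slow++,fast++
(s=1,f=3) a[fast]=5=a[slow] dup → fast++
(s=1,f=4) a[fast]=8≠a[slow]=5 write a[2]=8 → slow++,fast++
(s=2,f=5) a[fast]=8=a[slow] dup → fast++
(s=2,f=6) a[fast]=8=a[slow] dup → fast++
(s=2,f=7) a[fast]=9≠a[slow]=8 write a[3]=9 → slow++,fast++

slow=3, fast=8, prefix=[2, 5, 8, 9]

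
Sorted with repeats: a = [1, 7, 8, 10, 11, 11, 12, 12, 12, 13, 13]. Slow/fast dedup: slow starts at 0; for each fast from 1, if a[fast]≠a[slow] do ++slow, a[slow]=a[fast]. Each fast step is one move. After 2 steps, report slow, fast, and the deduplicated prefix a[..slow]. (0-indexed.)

(s=0,f=1) a[fast]=7≠a[slow]=1 write a[1]=7 → slow++,fast++
(s=1,f=2) a[fast]=8≠a[slow]=7 write a[2]=8 → slow++,fast++

slow=2, fast=3, prefix=[1, 7, 8]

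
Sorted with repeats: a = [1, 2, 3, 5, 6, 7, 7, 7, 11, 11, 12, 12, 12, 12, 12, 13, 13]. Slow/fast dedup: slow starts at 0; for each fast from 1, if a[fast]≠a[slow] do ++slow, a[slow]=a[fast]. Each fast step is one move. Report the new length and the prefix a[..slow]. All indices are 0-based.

slow=0 fast=1: a[fast]=2≠a[slow]=1 write a[1]=2, slow++,fast++
slow=1 fast=2: a[fast]=3≠a[slow]=2 write a[2]=3, slow++,fast++
slow=2 fast=3: a[fast]=5≠a[slow]=3 write a[3]=5, slow++,fast++
slow=3 fast=4: a[fast]=6≠a[slow]=5 write a[4]=6, slow++,fast++
slow=4 fast=5: a[fast]=7≠a[slow]=6 write a[5]=7, slow++,fast++
slow=5 fast=6: a[fast]=7=a[slow] dup, fast++
slow=5 fast=7: a[fast]=7=a[slow] dup, fast++
slow=5 fast=8: a[fast]=11≠a[slow]=7 write a[6]=11, slow++,fast++
slow=6 fast=9: a[fast]=11=a[slow] dup, fast++
slow=6 fast=10: a[fast]=12≠a[slow]=11 write a[7]=12, slow++,fast++
slow=7 fast=11: a[fast]=12=a[slow] dup, fast++
slow=7 fast=12: a[fast]=12=a[slow] dup, fast++
slow=7 fast=13: a[fast]=12=a[slow] dup, fast++
slow=7 fast=14: a[fast]=12=a[slow] dup, fast++
slow=7 fast=15: a[fast]=13≠a[slow]=12 write a[8]=13, slow++,fast++
slow=8 fast=16: a[fast]=13=a[slow] dup, fast++

length 9; prefix = [1, 2, 3, 5, 6, 7, 11, 12, 13]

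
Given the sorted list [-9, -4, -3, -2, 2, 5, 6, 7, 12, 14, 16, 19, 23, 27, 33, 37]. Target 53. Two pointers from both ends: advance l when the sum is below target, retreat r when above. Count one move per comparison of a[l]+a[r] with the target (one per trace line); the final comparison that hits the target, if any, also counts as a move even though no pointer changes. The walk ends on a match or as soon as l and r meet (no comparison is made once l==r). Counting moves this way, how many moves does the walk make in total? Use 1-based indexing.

11 moves

l=1 r=16: -9+37=28 <53, l++
l=2 r=16: -4+37=33 <53, l++
l=3 r=16: -3+37=34 <53, l++
l=4 r=16: -2+37=35 <53, l++
l=5 r=16: 2+37=39 <53, l++
l=6 r=16: 5+37=42 <53, l++
l=7 r=16: 6+37=43 <53, l++
l=8 r=16: 7+37=44 <53, l++
l=9 r=16: 12+37=49 <53, l++
l=10 r=16: 14+37=51 <53, l++
l=11 r=16: 16+37=53, found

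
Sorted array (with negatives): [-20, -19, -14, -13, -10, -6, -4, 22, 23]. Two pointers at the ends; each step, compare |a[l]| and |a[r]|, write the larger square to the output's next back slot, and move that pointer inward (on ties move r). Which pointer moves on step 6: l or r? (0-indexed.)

l=0 r=8: |-20|<=|23| out[8]=529, r--
l=0 r=7: |-20|<=|22| out[7]=484, r--
l=0 r=6: |-20|>|-4| out[6]=400, l++
l=1 r=6: |-19|>|-4| out[5]=361, l++
l=2 r=6: |-14|>|-4| out[4]=196, l++
l=3 r=6: |-13|>|-4| out[3]=169, l++

l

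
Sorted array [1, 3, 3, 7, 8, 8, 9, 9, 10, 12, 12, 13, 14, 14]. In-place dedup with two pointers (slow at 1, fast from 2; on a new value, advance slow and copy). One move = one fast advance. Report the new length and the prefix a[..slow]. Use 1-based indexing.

length 9; prefix = [1, 3, 7, 8, 9, 10, 12, 13, 14]

slow=1 fast=2: a[fast]=3≠a[slow]=1 write a[2]=3, slow++,fast++
slow=2 fast=3: a[fast]=3=a[slow] dup, fast++
slow=2 fast=4: a[fast]=7≠a[slow]=3 write a[3]=7, slow++,fast++
slow=3 fast=5: a[fast]=8≠a[slow]=7 write a[4]=8, slow++,fast++
slow=4 fast=6: a[fast]=8=a[slow] dup, fast++
slow=4 fast=7: a[fast]=9≠a[slow]=8 write a[5]=9, slow++,fast++
slow=5 fast=8: a[fast]=9=a[slow] dup, fast++
slow=5 fast=9: a[fast]=10≠a[slow]=9 write a[6]=10, slow++,fast++
slow=6 fast=10: a[fast]=12≠a[slow]=10 write a[7]=12, slow++,fast++
slow=7 fast=11: a[fast]=12=a[slow] dup, fast++
slow=7 fast=12: a[fast]=13≠a[slow]=12 write a[8]=13, slow++,fast++
slow=8 fast=13: a[fast]=14≠a[slow]=13 write a[9]=14, slow++,fast++
slow=9 fast=14: a[fast]=14=a[slow] dup, fast++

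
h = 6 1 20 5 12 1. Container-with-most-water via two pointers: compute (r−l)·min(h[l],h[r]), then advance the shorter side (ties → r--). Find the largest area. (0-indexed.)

max area = 24

l=0 r=5: min(6,1)*5=5 best=5 *, r--
l=0 r=4: min(6,12)*4=24 best=24 *, l++
l=1 r=4: min(1,12)*3=3 best=24, l++
l=2 r=4: min(20,12)*2=24 best=24, r--
l=2 r=3: min(20,5)*1=5 best=24, r--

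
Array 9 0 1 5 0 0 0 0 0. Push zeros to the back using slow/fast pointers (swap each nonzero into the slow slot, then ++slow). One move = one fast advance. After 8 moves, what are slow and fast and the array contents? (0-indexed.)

(s=0,f=0) a[fast]=9≠0 swap→a[0]=9 → slow++,fast++
(s=1,f=1) a[fast]=0 → fast++
(s=1,f=2) a[fast]=1≠0 swap→a[1]=1 → slow++,fast++
(s=2,f=3) a[fast]=5≠0 swap→a[2]=5 → slow++,fast++
(s=3,f=4) a[fast]=0 → fast++
(s=3,f=5) a[fast]=0 → fast++
(s=3,f=6) a[fast]=0 → fast++
(s=3,f=7) a[fast]=0 → fast++

slow=3, fast=8, a=[9, 1, 5, 0, 0, 0, 0, 0, 0]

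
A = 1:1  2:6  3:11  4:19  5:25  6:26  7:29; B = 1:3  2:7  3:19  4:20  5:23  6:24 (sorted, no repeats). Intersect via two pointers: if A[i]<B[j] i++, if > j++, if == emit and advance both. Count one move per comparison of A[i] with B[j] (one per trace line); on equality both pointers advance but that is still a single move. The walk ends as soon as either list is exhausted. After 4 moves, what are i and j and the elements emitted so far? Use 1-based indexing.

i=1 j=1: 1<3, i++
i=2 j=1: 6>3, j++
i=2 j=2: 6<7, i++
i=3 j=2: 11>7, j++

i=3, j=3, emitted=[]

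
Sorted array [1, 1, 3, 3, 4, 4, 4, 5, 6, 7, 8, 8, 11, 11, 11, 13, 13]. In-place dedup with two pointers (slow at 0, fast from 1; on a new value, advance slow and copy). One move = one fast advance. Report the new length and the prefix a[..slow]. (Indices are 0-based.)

length 9; prefix = [1, 3, 4, 5, 6, 7, 8, 11, 13]

slow=0 fast=1: a[fast]=1=a[slow] dup, fast++
slow=0 fast=2: a[fast]=3≠a[slow]=1 write a[1]=3, slow++,fast++
slow=1 fast=3: a[fast]=3=a[slow] dup, fast++
slow=1 fast=4: a[fast]=4≠a[slow]=3 write a[2]=4, slow++,fast++
slow=2 fast=5: a[fast]=4=a[slow] dup, fast++
slow=2 fast=6: a[fast]=4=a[slow] dup, fast++
slow=2 fast=7: a[fast]=5≠a[slow]=4 write a[3]=5, slow++,fast++
slow=3 fast=8: a[fast]=6≠a[slow]=5 write a[4]=6, slow++,fast++
slow=4 fast=9: a[fast]=7≠a[slow]=6 write a[5]=7, slow++,fast++
slow=5 fast=10: a[fast]=8≠a[slow]=7 write a[6]=8, slow++,fast++
slow=6 fast=11: a[fast]=8=a[slow] dup, fast++
slow=6 fast=12: a[fast]=11≠a[slow]=8 write a[7]=11, slow++,fast++
slow=7 fast=13: a[fast]=11=a[slow] dup, fast++
slow=7 fast=14: a[fast]=11=a[slow] dup, fast++
slow=7 fast=15: a[fast]=13≠a[slow]=11 write a[8]=13, slow++,fast++
slow=8 fast=16: a[fast]=13=a[slow] dup, fast++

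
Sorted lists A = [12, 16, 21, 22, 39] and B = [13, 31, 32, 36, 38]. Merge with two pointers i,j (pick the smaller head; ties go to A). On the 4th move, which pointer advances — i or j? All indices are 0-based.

i=0 j=0: A[i]=12<=B[j]=13 take 12, i++
i=1 j=0: A[i]=16>B[j]=13 take 13, j++
i=1 j=1: A[i]=16<=B[j]=31 take 16, i++
i=2 j=1: A[i]=21<=B[j]=31 take 21, i++

i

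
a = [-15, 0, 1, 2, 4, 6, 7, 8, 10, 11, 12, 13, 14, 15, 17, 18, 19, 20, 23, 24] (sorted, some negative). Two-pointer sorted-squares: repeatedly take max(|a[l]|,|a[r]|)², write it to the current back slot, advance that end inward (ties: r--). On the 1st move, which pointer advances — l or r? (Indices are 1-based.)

l=1 r=20: |-15|<=|24| out[20]=576, r--

r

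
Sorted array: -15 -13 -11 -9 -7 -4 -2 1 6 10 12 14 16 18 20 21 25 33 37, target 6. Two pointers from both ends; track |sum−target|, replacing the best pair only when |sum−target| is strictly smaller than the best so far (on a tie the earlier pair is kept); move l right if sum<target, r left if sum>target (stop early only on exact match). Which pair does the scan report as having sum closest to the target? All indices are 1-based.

[1,19] -15+37=22 d=16 * → r--
[1,18] -15+33=18 d=12 * → r--
[1,17] -15+25=10 d=4 * → r--
[1,16] -15+21=6 d=0 * → stop

pair (-15, 21) with sum 6 (|Δ|=0)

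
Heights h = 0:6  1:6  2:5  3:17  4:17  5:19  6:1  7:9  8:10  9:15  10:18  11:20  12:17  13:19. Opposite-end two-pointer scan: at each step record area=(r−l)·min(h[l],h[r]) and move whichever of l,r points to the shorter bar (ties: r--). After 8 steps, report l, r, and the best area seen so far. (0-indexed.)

[0,13] min(6,19)*13=78 best=78 * → l++
[1,13] min(6,19)*12=72 best=78 → l++
[2,13] min(5,19)*11=55 best=78 → l++
[3,13] min(17,19)*10=170 best=170 * → l++
[4,13] min(17,19)*9=153 best=170 → l++
[5,13] min(19,19)*8=152 best=170 → r--
[5,12] min(19,17)*7=119 best=170 → r--
[5,11] min(19,20)*6=114 best=170 → l++

l=6, r=11, best area=170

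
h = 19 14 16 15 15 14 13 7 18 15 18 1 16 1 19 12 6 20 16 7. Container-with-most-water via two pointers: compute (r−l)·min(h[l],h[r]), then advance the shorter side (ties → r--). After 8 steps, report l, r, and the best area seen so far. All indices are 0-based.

l=0 r=19: min(19,7)*19=133 best=133 *, r--
l=0 r=18: min(19,16)*18=288 best=288 *, r--
l=0 r=17: min(19,20)*17=323 best=323 *, l++
l=1 r=17: min(14,20)*16=224 best=323, l++
l=2 r=17: min(16,20)*15=240 best=323, l++
l=3 r=17: min(15,20)*14=210 best=323, l++
l=4 r=17: min(15,20)*13=195 best=323, l++
l=5 r=17: min(14,20)*12=168 best=323, l++

l=6, r=17, best area=323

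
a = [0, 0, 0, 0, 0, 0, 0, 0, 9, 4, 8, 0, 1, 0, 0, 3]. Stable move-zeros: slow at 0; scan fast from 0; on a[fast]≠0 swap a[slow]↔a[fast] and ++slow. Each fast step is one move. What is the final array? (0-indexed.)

[9, 4, 8, 1, 3, 0, 0, 0, 0, 0, 0, 0, 0, 0, 0, 0]

(s=0,f=0) a[fast]=0 → fast++
(s=0,f=1) a[fast]=0 → fast++
(s=0,f=2) a[fast]=0 → fast++
(s=0,f=3) a[fast]=0 → fast++
(s=0,f=4) a[fast]=0 → fast++
(s=0,f=5) a[fast]=0 → fast++
(s=0,f=6) a[fast]=0 → fast++
(s=0,f=7) a[fast]=0 → fast++
(s=0,f=8) a[fast]=9≠0 swap→a[0]=9 → slow++,fast++
(s=1,f=9) a[fast]=4≠0 swap→a[1]=4 → slow++,fast++
(s=2,f=10) a[fast]=8≠0 swap→a[2]=8 → slow++,fast++
(s=3,f=11) a[fast]=0 → fast++
(s=3,f=12) a[fast]=1≠0 swap→a[3]=1 → slow++,fast++
(s=4,f=13) a[fast]=0 → fast++
(s=4,f=14) a[fast]=0 → fast++
(s=4,f=15) a[fast]=3≠0 swap→a[4]=3 → slow++,fast++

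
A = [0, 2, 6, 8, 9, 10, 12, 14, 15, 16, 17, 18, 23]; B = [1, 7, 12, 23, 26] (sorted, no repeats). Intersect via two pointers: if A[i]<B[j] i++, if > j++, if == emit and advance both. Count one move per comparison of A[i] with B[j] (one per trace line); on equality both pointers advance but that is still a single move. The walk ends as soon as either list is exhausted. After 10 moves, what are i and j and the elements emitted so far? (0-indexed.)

i=0 j=0: 0<1, i++
i=1 j=0: 2>1, j++
i=1 j=1: 2<7, i++
i=2 j=1: 6<7, i++
i=3 j=1: 8>7, j++
i=3 j=2: 8<12, i++
i=4 j=2: 9<12, i++
i=5 j=2: 10<12, i++
i=6 j=2: 12==12 emit, i++,j++
i=7 j=3: 14<23, i++

i=8, j=3, emitted=[12]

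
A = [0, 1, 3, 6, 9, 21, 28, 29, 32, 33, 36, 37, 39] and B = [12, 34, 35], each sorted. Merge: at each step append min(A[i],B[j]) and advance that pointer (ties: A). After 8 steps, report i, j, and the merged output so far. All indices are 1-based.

i=8, j=2, merged so far=[0, 1, 3, 6, 9, 12, 21, 28]

[i=1,j=1] A[i]=0<=B[j]=12 take 0 → i++
[i=2,j=1] A[i]=1<=B[j]=12 take 1 → i++
[i=3,j=1] A[i]=3<=B[j]=12 take 3 → i++
[i=4,j=1] A[i]=6<=B[j]=12 take 6 → i++
[i=5,j=1] A[i]=9<=B[j]=12 take 9 → i++
[i=6,j=1] A[i]=21>B[j]=12 take 12 → j++
[i=6,j=2] A[i]=21<=B[j]=34 take 21 → i++
[i=7,j=2] A[i]=28<=B[j]=34 take 28 → i++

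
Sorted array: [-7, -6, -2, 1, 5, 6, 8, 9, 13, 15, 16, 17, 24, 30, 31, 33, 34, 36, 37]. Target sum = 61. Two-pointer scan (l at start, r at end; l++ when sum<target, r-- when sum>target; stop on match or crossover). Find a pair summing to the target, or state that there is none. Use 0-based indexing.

l=0 r=18: -7+37=30 <61, l++
l=1 r=18: -6+37=31 <61, l++
l=2 r=18: -2+37=35 <61, l++
l=3 r=18: 1+37=38 <61, l++
l=4 r=18: 5+37=42 <61, l++
l=5 r=18: 6+37=43 <61, l++
l=6 r=18: 8+37=45 <61, l++
l=7 r=18: 9+37=46 <61, l++
l=8 r=18: 13+37=50 <61, l++
l=9 r=18: 15+37=52 <61, l++
l=10 r=18: 16+37=53 <61, l++
l=11 r=18: 17+37=54 <61, l++
l=12 r=18: 24+37=61, found

(24, 37)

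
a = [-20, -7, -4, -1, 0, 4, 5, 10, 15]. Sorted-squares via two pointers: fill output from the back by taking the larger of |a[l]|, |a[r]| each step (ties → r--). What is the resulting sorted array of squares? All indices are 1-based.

l=1 r=9: |-20|>|15| out[9]=400, l++
l=2 r=9: |-7|<=|15| out[8]=225, r--
l=2 r=8: |-7|<=|10| out[7]=100, r--
l=2 r=7: |-7|>|5| out[6]=49, l++
l=3 r=7: |-4|<=|5| out[5]=25, r--
l=3 r=6: |-4|<=|4| out[4]=16, r--
l=3 r=5: |-4|>|0| out[3]=16, l++
l=4 r=5: |-1|>|0| out[2]=1, l++
l=5 r=5: |0|<=|0| out[1]=0, r--

[0, 1, 16, 16, 25, 49, 100, 225, 400]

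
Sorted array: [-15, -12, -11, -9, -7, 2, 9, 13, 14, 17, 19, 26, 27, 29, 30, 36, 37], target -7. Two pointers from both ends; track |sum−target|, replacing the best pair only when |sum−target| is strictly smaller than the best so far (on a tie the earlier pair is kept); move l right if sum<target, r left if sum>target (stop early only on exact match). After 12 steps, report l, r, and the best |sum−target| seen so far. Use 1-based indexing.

l=1 r=17: -15+37=22 d=29 *, r--
l=1 r=16: -15+36=21 d=28 *, r--
l=1 r=15: -15+30=15 d=22 *, r--
l=1 r=14: -15+29=14 d=21 *, r--
l=1 r=13: -15+27=12 d=19 *, r--
l=1 r=12: -15+26=11 d=18 *, r--
l=1 r=11: -15+19=4 d=11 *, r--
l=1 r=10: -15+17=2 d=9 *, r--
l=1 r=9: -15+14=-1 d=6 *, r--
l=1 r=8: -15+13=-2 d=5 *, r--
l=1 r=7: -15+9=-6 d=1 *, r--
l=1 r=6: -15+2=-13 d=6, l++

l=2, r=6, best |Δ|=1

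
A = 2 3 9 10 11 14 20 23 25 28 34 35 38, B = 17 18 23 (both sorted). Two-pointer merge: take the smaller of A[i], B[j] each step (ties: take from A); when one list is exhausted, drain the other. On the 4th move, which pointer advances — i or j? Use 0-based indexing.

i=0 j=0: A[i]=2<=B[j]=17 take 2, i++
i=1 j=0: A[i]=3<=B[j]=17 take 3, i++
i=2 j=0: A[i]=9<=B[j]=17 take 9, i++
i=3 j=0: A[i]=10<=B[j]=17 take 10, i++

i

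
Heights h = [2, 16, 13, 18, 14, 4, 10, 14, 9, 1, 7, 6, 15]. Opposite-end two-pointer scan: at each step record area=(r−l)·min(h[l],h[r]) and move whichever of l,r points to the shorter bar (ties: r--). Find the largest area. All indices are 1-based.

l=1 r=13: min(2,15)*12=24 best=24 *, l++
l=2 r=13: min(16,15)*11=165 best=165 *, r--
l=2 r=12: min(16,6)*10=60 best=165, r--
l=2 r=11: min(16,7)*9=63 best=165, r--
l=2 r=10: min(16,1)*8=8 best=165, r--
l=2 r=9: min(16,9)*7=63 best=165, r--
l=2 r=8: min(16,14)*6=84 best=165, r--
l=2 r=7: min(16,10)*5=50 best=165, r--
l=2 r=6: min(16,4)*4=16 best=165, r--
l=2 r=5: min(16,14)*3=42 best=165, r--
l=2 r=4: min(16,18)*2=32 best=165, l++
l=3 r=4: min(13,18)*1=13 best=165, l++

max area = 165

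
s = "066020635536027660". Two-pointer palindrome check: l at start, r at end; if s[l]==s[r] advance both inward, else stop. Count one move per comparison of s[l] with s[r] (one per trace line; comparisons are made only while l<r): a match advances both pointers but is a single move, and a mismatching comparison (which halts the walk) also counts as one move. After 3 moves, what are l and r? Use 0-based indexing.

[0,17] '0'=='0' → l++,r--
[1,16] '6'=='6' → l++,r--
[2,15] '6'=='6' → l++,r--

l=3, r=14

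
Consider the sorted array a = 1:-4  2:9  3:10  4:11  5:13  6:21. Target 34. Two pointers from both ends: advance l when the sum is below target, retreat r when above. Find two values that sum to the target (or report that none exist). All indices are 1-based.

(13, 21)

l=1 r=6: -4+21=17 <34, l++
l=2 r=6: 9+21=30 <34, l++
l=3 r=6: 10+21=31 <34, l++
l=4 r=6: 11+21=32 <34, l++
l=5 r=6: 13+21=34, found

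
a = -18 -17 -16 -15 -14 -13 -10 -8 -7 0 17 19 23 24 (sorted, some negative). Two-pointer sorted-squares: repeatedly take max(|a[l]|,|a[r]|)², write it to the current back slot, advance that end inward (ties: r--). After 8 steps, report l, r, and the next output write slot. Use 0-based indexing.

l=0 r=13: |-18|<=|24| out[13]=576, r--
l=0 r=12: |-18|<=|23| out[12]=529, r--
l=0 r=11: |-18|<=|19| out[11]=361, r--
l=0 r=10: |-18|>|17| out[10]=324, l++
l=1 r=10: |-17|<=|17| out[9]=289, r--
l=1 r=9: |-17|>|0| out[8]=289, l++
l=2 r=9: |-16|>|0| out[7]=256, l++
l=3 r=9: |-15|>|0| out[6]=225, l++

l=4, r=9, next write slot=5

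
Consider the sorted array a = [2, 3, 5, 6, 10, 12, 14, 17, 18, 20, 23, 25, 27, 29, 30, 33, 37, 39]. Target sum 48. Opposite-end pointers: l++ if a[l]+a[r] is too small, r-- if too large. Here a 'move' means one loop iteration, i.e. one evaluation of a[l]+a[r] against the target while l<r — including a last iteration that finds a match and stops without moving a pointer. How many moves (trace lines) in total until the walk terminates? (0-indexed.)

12 moves

l=0 r=17: 2+39=41 <48, l++
l=1 r=17: 3+39=42 <48, l++
l=2 r=17: 5+39=44 <48, l++
l=3 r=17: 6+39=45 <48, l++
l=4 r=17: 10+39=49 >48, r--
l=4 r=16: 10+37=47 <48, l++
l=5 r=16: 12+37=49 >48, r--
l=5 r=15: 12+33=45 <48, l++
l=6 r=15: 14+33=47 <48, l++
l=7 r=15: 17+33=50 >48, r--
l=7 r=14: 17+30=47 <48, l++
l=8 r=14: 18+30=48, found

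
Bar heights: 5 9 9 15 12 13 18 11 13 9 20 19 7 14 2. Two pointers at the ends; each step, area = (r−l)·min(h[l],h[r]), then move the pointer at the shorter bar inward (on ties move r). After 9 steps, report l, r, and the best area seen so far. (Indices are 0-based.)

[0,14] min(5,2)*14=28 best=28 * → r--
[0,13] min(5,14)*13=65 best=65 * → l++
[1,13] min(9,14)*12=108 best=108 * → l++
[2,13] min(9,14)*11=99 best=108 → l++
[3,13] min(15,14)*10=140 best=140 * → r--
[3,12] min(15,7)*9=63 best=140 → r--
[3,11] min(15,19)*8=120 best=140 → l++
[4,11] min(12,19)*7=84 best=140 → l++
[5,11] min(13,19)*6=78 best=140 → l++

l=6, r=11, best area=140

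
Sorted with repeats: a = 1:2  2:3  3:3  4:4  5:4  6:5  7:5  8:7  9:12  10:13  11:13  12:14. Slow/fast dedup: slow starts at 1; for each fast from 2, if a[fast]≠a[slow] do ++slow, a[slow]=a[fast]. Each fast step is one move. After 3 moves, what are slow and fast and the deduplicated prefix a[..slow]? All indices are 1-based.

slow=3, fast=5, prefix=[2, 3, 4]

slow=1 fast=2: a[fast]=3≠a[slow]=2 write a[2]=3, slow++,fast++
slow=2 fast=3: a[fast]=3=a[slow] dup, fast++
slow=2 fast=4: a[fast]=4≠a[slow]=3 write a[3]=4, slow++,fast++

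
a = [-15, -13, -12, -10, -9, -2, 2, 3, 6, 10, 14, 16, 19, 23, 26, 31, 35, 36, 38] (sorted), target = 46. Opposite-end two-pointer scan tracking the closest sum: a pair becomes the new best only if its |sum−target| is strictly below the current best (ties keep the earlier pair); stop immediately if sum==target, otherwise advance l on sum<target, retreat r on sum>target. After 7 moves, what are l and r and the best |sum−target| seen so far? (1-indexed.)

l=8, r=19, best |Δ|=6

l=1 r=19: -15+38=23 d=23 *, l++
l=2 r=19: -13+38=25 d=21 *, l++
l=3 r=19: -12+38=26 d=20 *, l++
l=4 r=19: -10+38=28 d=18 *, l++
l=5 r=19: -9+38=29 d=17 *, l++
l=6 r=19: -2+38=36 d=10 *, l++
l=7 r=19: 2+38=40 d=6 *, l++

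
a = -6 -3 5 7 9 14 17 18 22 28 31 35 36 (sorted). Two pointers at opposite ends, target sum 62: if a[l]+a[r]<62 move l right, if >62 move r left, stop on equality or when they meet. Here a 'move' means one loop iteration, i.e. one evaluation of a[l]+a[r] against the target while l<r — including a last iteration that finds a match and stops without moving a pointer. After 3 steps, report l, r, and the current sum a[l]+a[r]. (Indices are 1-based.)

l=4, r=13, sum=43

l=1 r=13: -6+36=30 <62, l++
l=2 r=13: -3+36=33 <62, l++
l=3 r=13: 5+36=41 <62, l++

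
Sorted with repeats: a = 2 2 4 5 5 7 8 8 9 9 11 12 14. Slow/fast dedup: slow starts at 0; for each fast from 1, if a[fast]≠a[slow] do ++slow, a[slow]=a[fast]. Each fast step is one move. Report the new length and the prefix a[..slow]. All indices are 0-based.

length 9; prefix = [2, 4, 5, 7, 8, 9, 11, 12, 14]

slow=0 fast=1: a[fast]=2=a[slow] dup, fast++
slow=0 fast=2: a[fast]=4≠a[slow]=2 write a[1]=4, slow++,fast++
slow=1 fast=3: a[fast]=5≠a[slow]=4 write a[2]=5, slow++,fast++
slow=2 fast=4: a[fast]=5=a[slow] dup, fast++
slow=2 fast=5: a[fast]=7≠a[slow]=5 write a[3]=7, slow++,fast++
slow=3 fast=6: a[fast]=8≠a[slow]=7 write a[4]=8, slow++,fast++
slow=4 fast=7: a[fast]=8=a[slow] dup, fast++
slow=4 fast=8: a[fast]=9≠a[slow]=8 write a[5]=9, slow++,fast++
slow=5 fast=9: a[fast]=9=a[slow] dup, fast++
slow=5 fast=10: a[fast]=11≠a[slow]=9 write a[6]=11, slow++,fast++
slow=6 fast=11: a[fast]=12≠a[slow]=11 write a[7]=12, slow++,fast++
slow=7 fast=12: a[fast]=14≠a[slow]=12 write a[8]=14, slow++,fast++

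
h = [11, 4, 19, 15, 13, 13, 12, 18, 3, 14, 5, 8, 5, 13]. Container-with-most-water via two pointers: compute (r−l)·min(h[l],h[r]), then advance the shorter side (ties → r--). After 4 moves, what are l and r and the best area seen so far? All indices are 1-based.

[1,14] min(11,13)*13=143 best=143 * → l++
[2,14] min(4,13)*12=48 best=143 → l++
[3,14] min(19,13)*11=143 best=143 → r--
[3,13] min(19,5)*10=50 best=143 → r--

l=3, r=12, best area=143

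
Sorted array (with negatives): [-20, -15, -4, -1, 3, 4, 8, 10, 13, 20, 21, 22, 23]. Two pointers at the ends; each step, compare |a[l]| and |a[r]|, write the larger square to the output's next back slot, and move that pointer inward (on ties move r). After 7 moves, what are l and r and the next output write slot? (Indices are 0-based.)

l=0 r=12: |-20|<=|23| out[12]=529, r--
l=0 r=11: |-20|<=|22| out[11]=484, r--
l=0 r=10: |-20|<=|21| out[10]=441, r--
l=0 r=9: |-20|<=|20| out[9]=400, r--
l=0 r=8: |-20|>|13| out[8]=400, l++
l=1 r=8: |-15|>|13| out[7]=225, l++
l=2 r=8: |-4|<=|13| out[6]=169, r--

l=2, r=7, next write slot=5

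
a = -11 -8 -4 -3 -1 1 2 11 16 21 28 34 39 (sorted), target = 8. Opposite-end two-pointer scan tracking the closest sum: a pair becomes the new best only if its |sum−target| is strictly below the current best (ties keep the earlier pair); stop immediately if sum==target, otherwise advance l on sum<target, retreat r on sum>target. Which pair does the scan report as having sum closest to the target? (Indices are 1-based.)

l=1 r=13: -11+39=28 d=20 *, r--
l=1 r=12: -11+34=23 d=15 *, r--
l=1 r=11: -11+28=17 d=9 *, r--
l=1 r=10: -11+21=10 d=2 *, r--
l=1 r=9: -11+16=5 d=3, l++
l=2 r=9: -8+16=8 d=0 *, stop

pair (-8, 16) with sum 8 (|Δ|=0)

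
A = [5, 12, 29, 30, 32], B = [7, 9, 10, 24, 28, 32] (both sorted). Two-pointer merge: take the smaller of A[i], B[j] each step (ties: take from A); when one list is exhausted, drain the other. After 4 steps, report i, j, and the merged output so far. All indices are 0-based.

i=1, j=3, merged so far=[5, 7, 9, 10]

i=0 j=0: A[i]=5<=B[j]=7 take 5, i++
i=1 j=0: A[i]=12>B[j]=7 take 7, j++
i=1 j=1: A[i]=12>B[j]=9 take 9, j++
i=1 j=2: A[i]=12>B[j]=10 take 10, j++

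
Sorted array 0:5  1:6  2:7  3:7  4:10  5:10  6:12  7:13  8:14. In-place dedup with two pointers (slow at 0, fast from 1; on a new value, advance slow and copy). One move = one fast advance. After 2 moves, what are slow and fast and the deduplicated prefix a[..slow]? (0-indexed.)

(s=0,f=1) a[fast]=6≠a[slow]=5 write a[1]=6 → slow++,fast++
(s=1,f=2) a[fast]=7≠a[slow]=6 write a[2]=7 → slow++,fast++

slow=2, fast=3, prefix=[5, 6, 7]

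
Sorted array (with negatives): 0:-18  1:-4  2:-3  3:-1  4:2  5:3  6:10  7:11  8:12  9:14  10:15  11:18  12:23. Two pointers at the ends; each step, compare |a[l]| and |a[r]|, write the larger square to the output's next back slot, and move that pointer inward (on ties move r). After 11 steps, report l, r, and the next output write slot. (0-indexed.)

l=0 r=12: |-18|<=|23| out[12]=529, r--
l=0 r=11: |-18|<=|18| out[11]=324, r--
l=0 r=10: |-18|>|15| out[10]=324, l++
l=1 r=10: |-4|<=|15| out[9]=225, r--
l=1 r=9: |-4|<=|14| out[8]=196, r--
l=1 r=8: |-4|<=|12| out[7]=144, r--
l=1 r=7: |-4|<=|11| out[6]=121, r--
l=1 r=6: |-4|<=|10| out[5]=100, r--
l=1 r=5: |-4|>|3| out[4]=16, l++
l=2 r=5: |-3|<=|3| out[3]=9, r--
l=2 r=4: |-3|>|2| out[2]=9, l++

l=3, r=4, next write slot=1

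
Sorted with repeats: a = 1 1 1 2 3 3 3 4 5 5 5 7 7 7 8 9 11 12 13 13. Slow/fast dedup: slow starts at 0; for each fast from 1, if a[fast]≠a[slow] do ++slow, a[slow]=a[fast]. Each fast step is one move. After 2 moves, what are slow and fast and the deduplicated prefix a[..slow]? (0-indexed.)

slow=0, fast=3, prefix=[1]

slow=0 fast=1: a[fast]=1=a[slow] dup, fast++
slow=0 fast=2: a[fast]=1=a[slow] dup, fast++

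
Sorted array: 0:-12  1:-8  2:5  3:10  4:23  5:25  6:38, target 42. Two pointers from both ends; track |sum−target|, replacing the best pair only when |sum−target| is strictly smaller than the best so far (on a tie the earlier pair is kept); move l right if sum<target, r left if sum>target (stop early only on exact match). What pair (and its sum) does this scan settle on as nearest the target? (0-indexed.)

pair (5, 38) with sum 43 (|Δ|=1)

[0,6] -12+38=26 d=16 * → l++
[1,6] -8+38=30 d=12 * → l++
[2,6] 5+38=43 d=1 * → r--
[2,5] 5+25=30 d=12 → l++
[3,5] 10+25=35 d=7 → l++
[4,5] 23+25=48 d=6 → r--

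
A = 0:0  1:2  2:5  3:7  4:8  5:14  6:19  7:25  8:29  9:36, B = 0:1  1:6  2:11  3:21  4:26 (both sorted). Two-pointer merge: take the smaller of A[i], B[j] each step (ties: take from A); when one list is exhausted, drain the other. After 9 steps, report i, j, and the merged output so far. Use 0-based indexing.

i=6, j=3, merged so far=[0, 1, 2, 5, 6, 7, 8, 11, 14]

i=0 j=0: A[i]=0<=B[j]=1 take 0, i++
i=1 j=0: A[i]=2>B[j]=1 take 1, j++
i=1 j=1: A[i]=2<=B[j]=6 take 2, i++
i=2 j=1: A[i]=5<=B[j]=6 take 5, i++
i=3 j=1: A[i]=7>B[j]=6 take 6, j++
i=3 j=2: A[i]=7<=B[j]=11 take 7, i++
i=4 j=2: A[i]=8<=B[j]=11 take 8, i++
i=5 j=2: A[i]=14>B[j]=11 take 11, j++
i=5 j=3: A[i]=14<=B[j]=21 take 14, i++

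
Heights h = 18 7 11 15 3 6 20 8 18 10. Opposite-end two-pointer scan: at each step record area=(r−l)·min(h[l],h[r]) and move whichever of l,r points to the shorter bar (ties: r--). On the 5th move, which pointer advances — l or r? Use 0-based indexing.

l=0 r=9: min(18,10)*9=90 best=90 *, r--
l=0 r=8: min(18,18)*8=144 best=144 *, r--
l=0 r=7: min(18,8)*7=56 best=144, r--
l=0 r=6: min(18,20)*6=108 best=144, l++
l=1 r=6: min(7,20)*5=35 best=144, l++

l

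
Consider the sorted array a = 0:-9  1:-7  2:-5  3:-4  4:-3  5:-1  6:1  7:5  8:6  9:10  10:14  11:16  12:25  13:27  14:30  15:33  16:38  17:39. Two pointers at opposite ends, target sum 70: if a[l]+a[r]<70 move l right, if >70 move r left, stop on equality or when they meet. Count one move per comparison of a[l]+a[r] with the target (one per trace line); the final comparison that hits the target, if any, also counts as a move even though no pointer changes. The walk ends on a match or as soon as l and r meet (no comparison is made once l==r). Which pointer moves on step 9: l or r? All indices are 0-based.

l=0 r=17: -9+39=30 <70, l++
l=1 r=17: -7+39=32 <70, l++
l=2 r=17: -5+39=34 <70, l++
l=3 r=17: -4+39=35 <70, l++
l=4 r=17: -3+39=36 <70, l++
l=5 r=17: -1+39=38 <70, l++
l=6 r=17: 1+39=40 <70, l++
l=7 r=17: 5+39=44 <70, l++
l=8 r=17: 6+39=45 <70, l++

l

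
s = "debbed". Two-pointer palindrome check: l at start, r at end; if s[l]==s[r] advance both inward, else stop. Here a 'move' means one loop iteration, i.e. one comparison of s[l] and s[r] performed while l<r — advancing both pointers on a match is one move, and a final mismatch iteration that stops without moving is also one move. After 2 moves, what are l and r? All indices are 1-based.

l=3, r=4

l=1 r=6: 'd'=='d', l++,r--
l=2 r=5: 'e'=='e', l++,r--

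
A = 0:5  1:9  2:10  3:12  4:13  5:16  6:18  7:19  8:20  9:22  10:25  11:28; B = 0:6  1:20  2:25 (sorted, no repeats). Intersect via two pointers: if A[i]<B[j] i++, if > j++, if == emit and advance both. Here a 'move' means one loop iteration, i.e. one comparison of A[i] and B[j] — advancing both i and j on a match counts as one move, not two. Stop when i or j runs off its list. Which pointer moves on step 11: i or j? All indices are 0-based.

i=0 j=0: 5<6, i++
i=1 j=0: 9>6, j++
i=1 j=1: 9<20, i++
i=2 j=1: 10<20, i++
i=3 j=1: 12<20, i++
i=4 j=1: 13<20, i++
i=5 j=1: 16<20, i++
i=6 j=1: 18<20, i++
i=7 j=1: 19<20, i++
i=8 j=1: 20==20 emit, i++,j++
i=9 j=2: 22<25, i++

i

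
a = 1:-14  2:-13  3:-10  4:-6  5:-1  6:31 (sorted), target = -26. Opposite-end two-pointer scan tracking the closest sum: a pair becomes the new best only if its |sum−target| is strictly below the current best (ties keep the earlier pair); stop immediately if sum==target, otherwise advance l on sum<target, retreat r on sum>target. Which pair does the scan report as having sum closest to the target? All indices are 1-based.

pair (-14, -13) with sum -27 (|Δ|=1)

[1,6] -14+31=17 d=43 * → r--
[1,5] -14+-1=-15 d=11 * → r--
[1,4] -14+-6=-20 d=6 * → r--
[1,3] -14+-10=-24 d=2 * → r--
[1,2] -14+-13=-27 d=1 * → l++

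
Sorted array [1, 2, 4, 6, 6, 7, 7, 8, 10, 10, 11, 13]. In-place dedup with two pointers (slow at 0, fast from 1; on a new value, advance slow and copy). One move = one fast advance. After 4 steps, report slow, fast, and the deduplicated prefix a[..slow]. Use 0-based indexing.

slow=3, fast=5, prefix=[1, 2, 4, 6]

(s=0,f=1) a[fast]=2≠a[slow]=1 write a[1]=2 → slow++,fast++
(s=1,f=2) a[fast]=4≠a[slow]=2 write a[2]=4 → slow++,fast++
(s=2,f=3) a[fast]=6≠a[slow]=4 write a[3]=6 → slow++,fast++
(s=3,f=4) a[fast]=6=a[slow] dup → fast++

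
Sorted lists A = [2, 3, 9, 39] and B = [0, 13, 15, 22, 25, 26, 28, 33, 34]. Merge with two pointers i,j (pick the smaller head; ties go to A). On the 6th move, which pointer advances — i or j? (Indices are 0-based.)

j

[i=0,j=0] A[i]=2>B[j]=0 take 0 → j++
[i=0,j=1] A[i]=2<=B[j]=13 take 2 → i++
[i=1,j=1] A[i]=3<=B[j]=13 take 3 → i++
[i=2,j=1] A[i]=9<=B[j]=13 take 9 → i++
[i=3,j=1] A[i]=39>B[j]=13 take 13 → j++
[i=3,j=2] A[i]=39>B[j]=15 take 15 → j++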